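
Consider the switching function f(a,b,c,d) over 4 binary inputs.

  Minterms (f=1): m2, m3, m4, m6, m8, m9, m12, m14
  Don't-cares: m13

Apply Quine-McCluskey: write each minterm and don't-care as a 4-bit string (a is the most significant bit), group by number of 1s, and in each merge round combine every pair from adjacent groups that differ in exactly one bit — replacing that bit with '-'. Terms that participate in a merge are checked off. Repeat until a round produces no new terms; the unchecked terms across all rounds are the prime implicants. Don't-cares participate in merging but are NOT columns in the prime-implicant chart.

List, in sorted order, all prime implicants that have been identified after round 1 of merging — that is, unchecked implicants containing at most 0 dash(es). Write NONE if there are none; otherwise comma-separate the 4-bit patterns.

[col 0] 0010*, 0011*, 0100*, 0110*, 1000*, 1001*, 1100*, 1101*, 1110*
[col 1] -100*, -110*, 0-10, 001-, 01-0*, 1-00*, 1-01*, 100-*, 11-0*, 110-*
[col 2] -1-0, 1-0-
Prime implicants: -1-0, 0-10, 001-, 1-0-

NONE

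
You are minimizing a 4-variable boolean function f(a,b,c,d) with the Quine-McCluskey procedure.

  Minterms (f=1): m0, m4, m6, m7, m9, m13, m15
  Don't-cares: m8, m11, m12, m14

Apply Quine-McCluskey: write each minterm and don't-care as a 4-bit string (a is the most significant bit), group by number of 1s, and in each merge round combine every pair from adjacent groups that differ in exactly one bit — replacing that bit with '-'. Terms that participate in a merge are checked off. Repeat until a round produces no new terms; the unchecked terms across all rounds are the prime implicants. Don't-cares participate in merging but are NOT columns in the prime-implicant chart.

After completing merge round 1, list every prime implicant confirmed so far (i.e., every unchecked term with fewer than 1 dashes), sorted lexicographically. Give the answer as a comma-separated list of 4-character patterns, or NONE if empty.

[col 0] 0000*, 0100*, 0110*, 0111*, 1000*, 1001*, 1011*, 1100*, 1101*, 1110*, 1111*
[col 1] -000*, -100*, -110*, -111*, 0-00*, 01-0*, 011-*, 1-00*, 1-01*, 1-11*, 10-1*, 100-*, 11-0*, 11-1*, 110-*, 111-*
[col 2] --00, -1-0, -11-, 1--1, 1-0-, 11--
Prime implicants: --00, -1-0, -11-, 1--1, 1-0-, 11--

NONE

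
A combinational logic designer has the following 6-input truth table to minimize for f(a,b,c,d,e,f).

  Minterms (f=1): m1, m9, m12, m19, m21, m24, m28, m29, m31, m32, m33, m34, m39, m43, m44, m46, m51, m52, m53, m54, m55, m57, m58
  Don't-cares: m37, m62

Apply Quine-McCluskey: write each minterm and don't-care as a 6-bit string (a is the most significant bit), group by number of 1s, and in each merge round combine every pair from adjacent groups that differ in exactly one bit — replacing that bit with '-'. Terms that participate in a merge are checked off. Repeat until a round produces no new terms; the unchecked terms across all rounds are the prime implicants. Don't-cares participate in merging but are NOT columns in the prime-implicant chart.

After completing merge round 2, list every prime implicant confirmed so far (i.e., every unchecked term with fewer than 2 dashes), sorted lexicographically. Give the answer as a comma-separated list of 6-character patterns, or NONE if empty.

size-2^0 implicants → 000001(✓)  001001(✓)  001100(✓)  010011(✓)  010101(✓)  011000(✓)  011100(✓)  011101(✓)  011111(✓)  100000(✓)  100001(✓)  100010(✓)  100101(✓)  100111(✓)  101011  101100(✓)  101110(✓)  110011(✓)  110100(✓)  110101(✓)  110110(✓)  110111(✓)  111001  111010(✓)  111110(✓)
size-2^1 implicants → -00001  -01100  -10011  -10101  0-1100  00-001  01-101  011-00  0111-1  01110-  1-0101(✓)  1-0111(✓)  1-1110  100-01  1000-0  10000-  1001-1(✓)  1011-0  11-110  110-11  1101-0(✓)  1101-1(✓)  11010-(✓)  11011-(✓)  111-10
size-2^2 implicants → 1-01-1  1101--
Unchecked terms (primes): -00001, -01100, -10011, -10101, 0-1100, 00-001, 01-101, 011-00, 0111-1, 01110-, 1-01-1, 1-1110, 100-01, 1000-0, 10000-, 101011, 1011-0, 11-110, 110-11, 1101--, 111-10, 111001

-00001, -01100, -10011, -10101, 0-1100, 00-001, 01-101, 011-00, 0111-1, 01110-, 1-1110, 100-01, 1000-0, 10000-, 101011, 1011-0, 11-110, 110-11, 111-10, 111001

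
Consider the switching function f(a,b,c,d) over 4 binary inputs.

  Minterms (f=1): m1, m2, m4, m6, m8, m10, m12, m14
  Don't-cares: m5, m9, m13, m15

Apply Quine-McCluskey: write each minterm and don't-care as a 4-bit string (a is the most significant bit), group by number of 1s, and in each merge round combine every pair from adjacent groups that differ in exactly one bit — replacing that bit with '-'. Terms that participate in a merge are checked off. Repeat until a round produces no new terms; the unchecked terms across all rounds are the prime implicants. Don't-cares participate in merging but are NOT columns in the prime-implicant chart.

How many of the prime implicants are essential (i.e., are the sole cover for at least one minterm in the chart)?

[col 0] 0001*, 0010*, 0100*, 0101*, 0110*, 1000*, 1001*, 1010*, 1100*, 1101*, 1110*, 1111*
[col 1] -001*, -010*, -100*, -101*, -110*, 0-01*, 0-10*, 01-0*, 010-*, 1-00*, 1-01*, 1-10*, 10-0*, 100-*, 11-0*, 11-1*, 110-*, 111-*
[col 2] --01, --10, -1-0, -10-, 1--0, 1-0-, 11--
Prime implicants: --01, --10, -1-0, -10-, 1--0, 1-0-, 11--
PI chart (minterm → PIs covering it):
  1 | --01  (sole → essential)
  2 | --10  (sole → essential)
  4 | -1-0,-10-
  6 | --10,-1-0
  8 | 1--0,1-0-
  10 | --10,1--0
  12 | -1-0,-10-,1--0,1-0-,11--
  14 | --10,-1-0,1--0,11--
Essential prime implicants: --01, --10

2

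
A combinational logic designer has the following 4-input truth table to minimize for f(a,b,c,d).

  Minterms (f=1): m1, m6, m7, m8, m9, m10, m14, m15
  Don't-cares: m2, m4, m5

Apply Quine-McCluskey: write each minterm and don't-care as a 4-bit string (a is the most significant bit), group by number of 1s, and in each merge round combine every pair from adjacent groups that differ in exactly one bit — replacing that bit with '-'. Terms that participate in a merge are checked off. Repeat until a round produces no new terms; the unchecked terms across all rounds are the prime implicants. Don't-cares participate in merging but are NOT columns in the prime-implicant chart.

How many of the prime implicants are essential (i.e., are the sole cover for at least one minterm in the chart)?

Round 0: 0001✓ 0010✓ 0100✓ 0101✓ 0110✓ 0111✓ 1000✓ 1001✓ 1010✓ 1110✓ 1111✓
Round 1: -001 -010✓ -110✓ -111✓ 0-01 0-10✓ 01-0✓ 01-1✓ 010-✓ 011-✓ 1-10✓ 10-0 100- 111-✓
Round 2: --10 -11- 01--
PIs = {--10, -001, -11-, 0-01, 01--, 10-0, 100-}
Coverage chart:
  m1: -001,0-01
  m6: --10,-11-,01--
  m7: -11-,01--
  m8: 10-0,100-
  m9: -001,100-
  m10: --10,10-0
  m14: --10,-11-
  m15: -11- ←essential
Essential: -11-

1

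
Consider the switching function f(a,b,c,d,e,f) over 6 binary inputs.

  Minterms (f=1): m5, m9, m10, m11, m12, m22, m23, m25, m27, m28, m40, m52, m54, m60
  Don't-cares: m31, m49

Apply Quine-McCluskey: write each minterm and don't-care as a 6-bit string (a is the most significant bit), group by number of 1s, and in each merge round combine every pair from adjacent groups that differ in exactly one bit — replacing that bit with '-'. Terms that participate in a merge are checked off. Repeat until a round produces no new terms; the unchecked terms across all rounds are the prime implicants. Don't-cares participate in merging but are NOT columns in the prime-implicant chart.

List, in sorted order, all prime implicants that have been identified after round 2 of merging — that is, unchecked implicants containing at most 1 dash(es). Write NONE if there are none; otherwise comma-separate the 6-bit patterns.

-10110, -11100, 0-1100, 000101, 00101-, 01-111, 01011-, 011-11, 101000, 11-100, 110001, 1101-0

Round 0: 000101 001001✓ 001010✓ 001011✓ 001100✓ 010110✓ 010111✓ 011001✓ 011011✓ 011100✓ 011111✓ 101000 110001 110100✓ 110110✓ 111100✓
Round 1: -10110 -11100 0-1001✓ 0-1011✓ 0-1100 0010-1✓ 00101- 01-111 01011- 011-11 0110-1✓ 11-100 1101-0
Round 2: 0-10-1
PIs = {-10110, -11100, 0-10-1, 0-1100, 000101, 00101-, 01-111, 01011-, 011-11, 101000, 11-100, 110001, 1101-0}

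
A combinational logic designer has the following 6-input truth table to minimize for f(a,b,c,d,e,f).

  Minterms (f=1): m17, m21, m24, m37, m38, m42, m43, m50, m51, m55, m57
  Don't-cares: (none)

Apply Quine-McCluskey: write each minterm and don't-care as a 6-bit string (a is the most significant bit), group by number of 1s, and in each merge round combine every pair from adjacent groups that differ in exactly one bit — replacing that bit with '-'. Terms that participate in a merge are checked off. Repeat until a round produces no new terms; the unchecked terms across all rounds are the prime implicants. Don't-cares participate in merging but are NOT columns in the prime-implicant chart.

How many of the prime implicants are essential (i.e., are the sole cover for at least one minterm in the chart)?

8

size-2^0 implicants → 010001(✓)  010101(✓)  011000  100101  100110  101010(✓)  101011(✓)  110010(✓)  110011(✓)  110111(✓)  111001
size-2^1 implicants → 010-01  10101-  110-11  11001-
Unchecked terms (primes): 010-01, 011000, 100101, 100110, 10101-, 110-11, 11001-, 111001
Minterm coverage:
  m17 ⊆ 010-01 [E]
  m21 ⊆ 010-01 [E]
  m24 ⊆ 011000 [E]
  m37 ⊆ 100101 [E]
  m38 ⊆ 100110 [E]
  m42 ⊆ 10101- [E]
  m43 ⊆ 10101- [E]
  m50 ⊆ 11001- [E]
  m51 ⊆ 110-11,11001-
  m55 ⊆ 110-11 [E]
  m57 ⊆ 111001 [E]
E = {010-01, 011000, 100101, 100110, 10101-, 110-11, 11001-, 111001}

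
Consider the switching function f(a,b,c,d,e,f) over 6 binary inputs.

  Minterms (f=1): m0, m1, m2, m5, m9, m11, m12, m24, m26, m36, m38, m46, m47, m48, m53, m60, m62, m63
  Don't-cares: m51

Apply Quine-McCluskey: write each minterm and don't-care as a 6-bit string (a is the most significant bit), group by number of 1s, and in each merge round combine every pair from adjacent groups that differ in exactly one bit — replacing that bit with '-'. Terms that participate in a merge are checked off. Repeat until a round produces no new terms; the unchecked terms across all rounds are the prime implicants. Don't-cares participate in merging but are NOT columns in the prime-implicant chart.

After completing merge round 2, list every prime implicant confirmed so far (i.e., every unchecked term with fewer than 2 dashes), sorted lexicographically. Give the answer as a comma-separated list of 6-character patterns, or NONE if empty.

[col 0] 000000*, 000001*, 000010*, 000101*, 001001*, 001011*, 001100, 011000*, 011010*, 100100*, 100110*, 101110*, 101111*, 110000, 110011, 110101, 111100*, 111110*, 111111*
[col 1] 00-001, 000-01, 0000-0, 00000-, 0010-1, 0110-0, 1-1110*, 1-1111*, 10-110, 1001-0, 10111-*, 1111-0, 11111-*
[col 2] 1-111-
Prime implicants: 00-001, 000-01, 0000-0, 00000-, 0010-1, 001100, 0110-0, 1-111-, 10-110, 1001-0, 110000, 110011, 110101, 1111-0

00-001, 000-01, 0000-0, 00000-, 0010-1, 001100, 0110-0, 10-110, 1001-0, 110000, 110011, 110101, 1111-0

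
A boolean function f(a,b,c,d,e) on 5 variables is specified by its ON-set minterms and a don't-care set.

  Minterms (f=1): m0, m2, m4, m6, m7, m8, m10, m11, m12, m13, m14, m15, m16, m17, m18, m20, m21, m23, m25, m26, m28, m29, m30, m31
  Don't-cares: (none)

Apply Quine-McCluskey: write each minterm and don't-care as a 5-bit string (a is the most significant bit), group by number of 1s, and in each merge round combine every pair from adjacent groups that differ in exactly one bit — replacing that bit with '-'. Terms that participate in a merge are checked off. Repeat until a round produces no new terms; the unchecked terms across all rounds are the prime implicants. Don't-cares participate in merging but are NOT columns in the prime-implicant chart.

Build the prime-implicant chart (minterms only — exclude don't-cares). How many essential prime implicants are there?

4

[col 0] 00000*, 00010*, 00100*, 00110*, 00111*, 01000*, 01010*, 01011*, 01100*, 01101*, 01110*, 01111*, 10000*, 10001*, 10010*, 10100*, 10101*, 10111*, 11001*, 11010*, 11100*, 11101*, 11110*, 11111*
[col 1] -0000*, -0010*, -0100*, -0111*, -1010*, -1100*, -1101*, -1110*, -1111*, 0-000*, 0-010*, 0-100*, 0-110*, 0-111*, 00-00*, 00-10*, 000-0*, 001-0*, 0011-*, 01-00*, 01-10*, 01-11*, 010-0*, 0101-*, 011-0*, 011-1*, 0110-*, 0111-*, 1-001*, 1-010*, 1-100*, 1-101*, 1-111*, 10-00*, 10-01*, 100-0*, 1000-*, 101-1*, 1010-*, 11-01*, 11-10*, 111-0*, 111-1*, 1110-*, 1111-*
[col 2] --010, --100, --111, -0-00, -00-0, -1-10, -11-0*, -11-1*, -110-*, -111-*, 0--00*, 0--10*, 0-0-0*, 0-1-0*, 0-11-, 00--0*, 01--0*, 01-1-, 011--*, 1--01, 1-1-1, 1-10-, 10-0-, 111--*
[col 3] -11--, 0---0
Prime implicants: --010, --100, --111, -0-00, -00-0, -1-10, -11--, 0---0, 0-11-, 01-1-, 1--01, 1-1-1, 1-10-, 10-0-
PI chart (minterm → PIs covering it):
  0 | -0-00,-00-0,0---0
  2 | --010,-00-0,0---0
  4 | --100,-0-00,0---0
  6 | 0---0,0-11-
  7 | --111,0-11-
  8 | 0---0  (sole → essential)
  10 | --010,-1-10,0---0,01-1-
  11 | 01-1-  (sole → essential)
  12 | --100,-11--,0---0
  13 | -11--  (sole → essential)
  14 | -1-10,-11--,0---0,0-11-,01-1-
  15 | --111,-11--,0-11-,01-1-
  16 | -0-00,-00-0,10-0-
  17 | 1--01,10-0-
  18 | --010,-00-0
  20 | --100,-0-00,1-10-,10-0-
  21 | 1--01,1-1-1,1-10-,10-0-
  23 | --111,1-1-1
  25 | 1--01  (sole → essential)
  26 | --010,-1-10
  28 | --100,-11--,1-10-
  29 | -11--,1--01,1-1-1,1-10-
  30 | -1-10,-11--
  31 | --111,-11--,1-1-1
Essential prime implicants: -11--, 0---0, 01-1-, 1--01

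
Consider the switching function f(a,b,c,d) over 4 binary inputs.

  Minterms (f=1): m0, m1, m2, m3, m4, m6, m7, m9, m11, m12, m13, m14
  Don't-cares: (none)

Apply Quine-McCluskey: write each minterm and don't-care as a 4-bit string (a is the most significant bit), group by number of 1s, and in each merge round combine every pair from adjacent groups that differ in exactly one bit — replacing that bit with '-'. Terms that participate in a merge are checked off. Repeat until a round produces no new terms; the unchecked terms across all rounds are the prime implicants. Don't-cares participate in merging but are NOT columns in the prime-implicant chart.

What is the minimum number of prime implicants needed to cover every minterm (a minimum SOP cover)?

5

size-2^0 implicants → 0000(✓)  0001(✓)  0010(✓)  0011(✓)  0100(✓)  0110(✓)  0111(✓)  1001(✓)  1011(✓)  1100(✓)  1101(✓)  1110(✓)
size-2^1 implicants → -001(✓)  -011(✓)  -100(✓)  -110(✓)  0-00(✓)  0-10(✓)  0-11(✓)  00-0(✓)  00-1(✓)  000-(✓)  001-(✓)  01-0(✓)  011-(✓)  1-01  10-1(✓)  11-0(✓)  110-
size-2^2 implicants → -0-1  -1-0  0--0  0-1-  00--
Unchecked terms (primes): -0-1, -1-0, 0--0, 0-1-, 00--, 1-01, 110-
Minterm coverage:
  m0 ⊆ 0--0,00--
  m1 ⊆ -0-1,00--
  m2 ⊆ 0--0,0-1-,00--
  m3 ⊆ -0-1,0-1-,00--
  m4 ⊆ -1-0,0--0
  m6 ⊆ -1-0,0--0,0-1-
  m7 ⊆ 0-1- [E]
  m9 ⊆ -0-1,1-01
  m11 ⊆ -0-1 [E]
  m12 ⊆ -1-0,110-
  m13 ⊆ 1-01,110-
  m14 ⊆ -1-0 [E]
E = {-0-1, -1-0, 0-1-}
Petrick residual → 0--0, 1-01
Cover = b'd + bd' + a'd' + a'c + ac'd  |cover|=5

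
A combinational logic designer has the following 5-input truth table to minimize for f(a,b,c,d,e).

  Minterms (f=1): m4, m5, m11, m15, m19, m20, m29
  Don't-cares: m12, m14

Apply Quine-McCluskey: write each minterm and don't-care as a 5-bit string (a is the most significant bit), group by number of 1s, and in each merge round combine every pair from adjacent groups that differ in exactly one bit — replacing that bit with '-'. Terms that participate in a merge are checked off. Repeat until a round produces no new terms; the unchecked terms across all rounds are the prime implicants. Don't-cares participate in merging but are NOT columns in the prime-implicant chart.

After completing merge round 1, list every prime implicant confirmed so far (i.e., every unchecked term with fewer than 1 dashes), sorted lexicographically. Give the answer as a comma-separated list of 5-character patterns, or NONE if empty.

10011, 11101

[col 0] 00100*, 00101*, 01011*, 01100*, 01110*, 01111*, 10011, 10100*, 11101
[col 1] -0100, 0-100, 0010-, 01-11, 011-0, 0111-
Prime implicants: -0100, 0-100, 0010-, 01-11, 011-0, 0111-, 10011, 11101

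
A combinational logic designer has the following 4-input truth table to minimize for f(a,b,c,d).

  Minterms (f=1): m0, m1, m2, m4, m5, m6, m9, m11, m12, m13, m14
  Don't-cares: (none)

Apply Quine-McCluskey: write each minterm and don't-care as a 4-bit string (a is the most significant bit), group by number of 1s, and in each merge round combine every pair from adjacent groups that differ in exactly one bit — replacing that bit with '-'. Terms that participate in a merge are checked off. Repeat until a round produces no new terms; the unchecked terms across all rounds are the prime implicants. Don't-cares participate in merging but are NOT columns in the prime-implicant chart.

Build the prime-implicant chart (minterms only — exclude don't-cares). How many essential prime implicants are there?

3

Round 0: 0000✓ 0001✓ 0010✓ 0100✓ 0101✓ 0110✓ 1001✓ 1011✓ 1100✓ 1101✓ 1110✓
Round 1: -001✓ -100✓ -101✓ -110✓ 0-00✓ 0-01✓ 0-10✓ 00-0✓ 000-✓ 01-0✓ 010-✓ 1-01✓ 10-1 11-0✓ 110-✓
Round 2: --01 -1-0 -10- 0--0 0-0-
PIs = {--01, -1-0, -10-, 0--0, 0-0-, 10-1}
Coverage chart:
  m0: 0--0,0-0-
  m1: --01,0-0-
  m2: 0--0 ←essential
  m4: -1-0,-10-,0--0,0-0-
  m5: --01,-10-,0-0-
  m6: -1-0,0--0
  m9: --01,10-1
  m11: 10-1 ←essential
  m12: -1-0,-10-
  m13: --01,-10-
  m14: -1-0 ←essential
Essential: -1-0, 0--0, 10-1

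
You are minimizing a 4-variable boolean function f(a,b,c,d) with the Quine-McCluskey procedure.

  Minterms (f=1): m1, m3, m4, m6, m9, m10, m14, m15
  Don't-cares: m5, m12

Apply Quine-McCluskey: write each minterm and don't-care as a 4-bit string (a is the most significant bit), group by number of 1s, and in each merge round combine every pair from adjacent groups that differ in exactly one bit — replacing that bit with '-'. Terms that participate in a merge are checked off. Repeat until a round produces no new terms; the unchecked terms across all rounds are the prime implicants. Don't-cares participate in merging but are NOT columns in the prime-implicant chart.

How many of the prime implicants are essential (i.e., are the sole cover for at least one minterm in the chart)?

[col 0] 0001*, 0011*, 0100*, 0101*, 0110*, 1001*, 1010*, 1100*, 1110*, 1111*
[col 1] -001, -100*, -110*, 0-01, 00-1, 01-0*, 010-, 1-10, 11-0*, 111-
[col 2] -1-0
Prime implicants: -001, -1-0, 0-01, 00-1, 010-, 1-10, 111-
PI chart (minterm → PIs covering it):
  1 | -001,0-01,00-1
  3 | 00-1  (sole → essential)
  4 | -1-0,010-
  6 | -1-0  (sole → essential)
  9 | -001  (sole → essential)
  10 | 1-10  (sole → essential)
  14 | -1-0,1-10,111-
  15 | 111-  (sole → essential)
Essential prime implicants: -001, -1-0, 00-1, 1-10, 111-

5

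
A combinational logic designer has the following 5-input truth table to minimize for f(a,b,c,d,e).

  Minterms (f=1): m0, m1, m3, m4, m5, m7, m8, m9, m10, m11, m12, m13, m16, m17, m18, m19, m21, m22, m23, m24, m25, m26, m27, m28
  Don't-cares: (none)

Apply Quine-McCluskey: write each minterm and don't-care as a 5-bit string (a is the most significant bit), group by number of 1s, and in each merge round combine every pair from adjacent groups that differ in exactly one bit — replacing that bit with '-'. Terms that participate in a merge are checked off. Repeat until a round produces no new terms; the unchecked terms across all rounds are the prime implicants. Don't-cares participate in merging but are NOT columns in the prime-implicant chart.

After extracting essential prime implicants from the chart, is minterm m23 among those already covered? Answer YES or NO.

Round 0: 00000✓ 00001✓ 00011✓ 00100✓ 00101✓ 00111✓ 01000✓ 01001✓ 01010✓ 01011✓ 01100✓ 01101✓ 10000✓ 10001✓ 10010✓ 10011✓ 10101✓ 10110✓ 10111✓ 11000✓ 11001✓ 11010✓ 11011✓ 11100✓
Round 1: -0000✓ -0001✓ -0011✓ -0101✓ -0111✓ -1000✓ -1001✓ -1010✓ -1011✓ -1100✓ 0-000✓ 0-001✓ 0-011✓ 0-100✓ 0-101✓ 00-00✓ 00-01✓ 00-11✓ 000-1✓ 0000-✓ 001-1✓ 0010-✓ 01-00✓ 01-01✓ 010-0✓ 010-1✓ 0100-✓ 0101-✓ 0110-✓ 1-000✓ 1-001✓ 1-010✓ 1-011✓ 10-01✓ 10-10✓ 10-11✓ 100-0✓ 100-1✓ 1000-✓ 1001-✓ 101-1✓ 1011-✓ 11-00✓ 110-0✓ 110-1✓ 1100-✓ 1101-✓
Round 2: --000✓ --001✓ --011✓ -0-01✓ -0-11✓ -00-1✓ -000-✓ -01-1✓ -1-00 -10-0✓ -10-1✓ -100-✓ -101-✓ 0--00✓ 0--01✓ 0-0-1✓ 0-00-✓ 0-10-✓ 00--1✓ 00-0-✓ 01-0-✓ 010--✓ 1-0-0✓ 1-0-1✓ 1-00-✓ 1-01-✓ 10--1✓ 10-1- 100--✓ 110--✓
Round 3: --0-1 --00- -0--1 -10-- 0--0- 1-0--
PIs = {--0-1, --00-, -0--1, -1-00, -10--, 0--0-, 1-0--, 10-1-}
Coverage chart:
  m0: --00-,0--0-
  m1: --0-1,--00-,-0--1,0--0-
  m3: --0-1,-0--1
  m4: 0--0- ←essential
  m5: -0--1,0--0-
  m7: -0--1 ←essential
  m8: --00-,-1-00,-10--,0--0-
  m9: --0-1,--00-,-10--,0--0-
  m10: -10-- ←essential
  m11: --0-1,-10--
  m12: -1-00,0--0-
  m13: 0--0- ←essential
  m16: --00-,1-0--
  m17: --0-1,--00-,-0--1,1-0--
  m18: 1-0--,10-1-
  m19: --0-1,-0--1,1-0--,10-1-
  m21: -0--1 ←essential
  m22: 10-1- ←essential
  m23: -0--1,10-1-
  m24: --00-,-1-00,-10--,1-0--
  m25: --0-1,--00-,-10--,1-0--
  m26: -10--,1-0--
  m27: --0-1,-10--,1-0--
  m28: -1-00 ←essential
Essential: -0--1, -1-00, -10--, 0--0-, 10-1-

YES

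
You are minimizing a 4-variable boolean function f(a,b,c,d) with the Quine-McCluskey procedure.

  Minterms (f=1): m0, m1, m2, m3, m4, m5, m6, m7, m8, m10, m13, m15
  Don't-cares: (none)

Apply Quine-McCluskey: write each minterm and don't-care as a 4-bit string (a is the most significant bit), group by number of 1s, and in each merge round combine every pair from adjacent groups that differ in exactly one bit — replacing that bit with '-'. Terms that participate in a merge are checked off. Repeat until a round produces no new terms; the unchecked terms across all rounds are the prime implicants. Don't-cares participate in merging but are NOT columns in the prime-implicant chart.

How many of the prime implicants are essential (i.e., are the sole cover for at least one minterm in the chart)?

size-2^0 implicants → 0000(✓)  0001(✓)  0010(✓)  0011(✓)  0100(✓)  0101(✓)  0110(✓)  0111(✓)  1000(✓)  1010(✓)  1101(✓)  1111(✓)
size-2^1 implicants → -000(✓)  -010(✓)  -101(✓)  -111(✓)  0-00(✓)  0-01(✓)  0-10(✓)  0-11(✓)  00-0(✓)  00-1(✓)  000-(✓)  001-(✓)  01-0(✓)  01-1(✓)  010-(✓)  011-(✓)  10-0(✓)  11-1(✓)
size-2^2 implicants → -0-0  -1-1  0--0(✓)  0--1(✓)  0-0-(✓)  0-1-(✓)  00--(✓)  01--(✓)
size-2^3 implicants → 0---
Unchecked terms (primes): -0-0, -1-1, 0---
Minterm coverage:
  m0 ⊆ -0-0,0---
  m1 ⊆ 0--- [E]
  m2 ⊆ -0-0,0---
  m3 ⊆ 0--- [E]
  m4 ⊆ 0--- [E]
  m5 ⊆ -1-1,0---
  m6 ⊆ 0--- [E]
  m7 ⊆ -1-1,0---
  m8 ⊆ -0-0 [E]
  m10 ⊆ -0-0 [E]
  m13 ⊆ -1-1 [E]
  m15 ⊆ -1-1 [E]
E = {-0-0, -1-1, 0---}

3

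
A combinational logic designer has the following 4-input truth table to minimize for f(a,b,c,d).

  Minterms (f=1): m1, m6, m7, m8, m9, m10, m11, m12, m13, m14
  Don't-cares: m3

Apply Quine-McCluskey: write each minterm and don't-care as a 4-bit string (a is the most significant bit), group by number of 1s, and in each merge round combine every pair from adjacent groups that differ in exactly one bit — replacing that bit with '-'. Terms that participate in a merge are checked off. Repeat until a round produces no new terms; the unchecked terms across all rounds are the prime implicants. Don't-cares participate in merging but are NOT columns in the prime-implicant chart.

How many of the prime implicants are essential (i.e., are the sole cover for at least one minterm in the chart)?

2

size-2^0 implicants → 0001(✓)  0011(✓)  0110(✓)  0111(✓)  1000(✓)  1001(✓)  1010(✓)  1011(✓)  1100(✓)  1101(✓)  1110(✓)
size-2^1 implicants → -001(✓)  -011(✓)  -110  0-11  00-1(✓)  011-  1-00(✓)  1-01(✓)  1-10(✓)  10-0(✓)  10-1(✓)  100-(✓)  101-(✓)  11-0(✓)  110-(✓)
size-2^2 implicants → -0-1  1--0  1-0-  10--
Unchecked terms (primes): -0-1, -110, 0-11, 011-, 1--0, 1-0-, 10--
Minterm coverage:
  m1 ⊆ -0-1 [E]
  m6 ⊆ -110,011-
  m7 ⊆ 0-11,011-
  m8 ⊆ 1--0,1-0-,10--
  m9 ⊆ -0-1,1-0-,10--
  m10 ⊆ 1--0,10--
  m11 ⊆ -0-1,10--
  m12 ⊆ 1--0,1-0-
  m13 ⊆ 1-0- [E]
  m14 ⊆ -110,1--0
E = {-0-1, 1-0-}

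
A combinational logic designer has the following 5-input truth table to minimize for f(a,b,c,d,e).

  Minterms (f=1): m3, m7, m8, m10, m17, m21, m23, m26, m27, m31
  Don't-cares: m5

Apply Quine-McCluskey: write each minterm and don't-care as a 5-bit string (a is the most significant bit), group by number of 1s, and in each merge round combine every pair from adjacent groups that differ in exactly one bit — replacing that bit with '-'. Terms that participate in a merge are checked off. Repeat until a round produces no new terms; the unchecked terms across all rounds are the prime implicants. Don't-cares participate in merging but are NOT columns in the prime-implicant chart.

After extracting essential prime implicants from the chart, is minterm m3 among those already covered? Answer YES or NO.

Round 0: 00011✓ 00101✓ 00111✓ 01000✓ 01010✓ 10001✓ 10101✓ 10111✓ 11010✓ 11011✓ 11111✓
Round 1: -0101✓ -0111✓ -1010 00-11 001-1✓ 010-0 1-111 10-01 101-1✓ 11-11 1101-
Round 2: -01-1
PIs = {-01-1, -1010, 00-11, 010-0, 1-111, 10-01, 11-11, 1101-}
Coverage chart:
  m3: 00-11 ←essential
  m7: -01-1,00-11
  m8: 010-0 ←essential
  m10: -1010,010-0
  m17: 10-01 ←essential
  m21: -01-1,10-01
  m23: -01-1,1-111
  m26: -1010,1101-
  m27: 11-11,1101-
  m31: 1-111,11-11
Essential: 00-11, 010-0, 10-01

YES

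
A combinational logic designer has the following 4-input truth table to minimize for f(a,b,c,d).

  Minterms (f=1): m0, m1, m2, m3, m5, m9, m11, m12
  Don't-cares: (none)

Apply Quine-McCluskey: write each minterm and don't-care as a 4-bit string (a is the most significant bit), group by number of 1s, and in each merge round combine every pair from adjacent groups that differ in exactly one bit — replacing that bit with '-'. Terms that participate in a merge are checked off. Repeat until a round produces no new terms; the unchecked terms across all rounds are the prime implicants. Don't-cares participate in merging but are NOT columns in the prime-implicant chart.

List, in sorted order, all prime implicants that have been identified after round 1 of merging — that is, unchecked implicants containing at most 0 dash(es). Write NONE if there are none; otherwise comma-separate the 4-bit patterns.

1100

Round 0: 0000✓ 0001✓ 0010✓ 0011✓ 0101✓ 1001✓ 1011✓ 1100
Round 1: -001✓ -011✓ 0-01 00-0✓ 00-1✓ 000-✓ 001-✓ 10-1✓
Round 2: -0-1 00--
PIs = {-0-1, 0-01, 00--, 1100}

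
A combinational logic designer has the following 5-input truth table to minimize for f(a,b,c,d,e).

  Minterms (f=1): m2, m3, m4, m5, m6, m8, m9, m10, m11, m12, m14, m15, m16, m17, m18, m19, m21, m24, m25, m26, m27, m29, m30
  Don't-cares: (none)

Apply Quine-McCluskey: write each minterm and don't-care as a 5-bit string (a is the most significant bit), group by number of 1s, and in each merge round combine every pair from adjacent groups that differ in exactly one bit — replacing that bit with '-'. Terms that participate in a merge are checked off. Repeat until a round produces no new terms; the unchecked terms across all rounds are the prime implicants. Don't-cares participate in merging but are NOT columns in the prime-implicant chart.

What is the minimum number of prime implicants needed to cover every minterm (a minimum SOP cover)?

Round 0: 00010✓ 00011✓ 00100✓ 00101✓ 00110✓ 01000✓ 01001✓ 01010✓ 01011✓ 01100✓ 01110✓ 01111✓ 10000✓ 10001✓ 10010✓ 10011✓ 10101✓ 11000✓ 11001✓ 11010✓ 11011✓ 11101✓ 11110✓
Round 1: -0010✓ -0011✓ -0101 -1000✓ -1001✓ -1010✓ -1011✓ -1110✓ 0-010✓ 0-011✓ 0-100✓ 0-110✓ 00-10✓ 0001-✓ 001-0✓ 0010- 01-00✓ 01-10✓ 01-11✓ 010-0✓ 010-1✓ 0100-✓ 0101-✓ 011-0✓ 0111-✓ 1-000✓ 1-001✓ 1-010✓ 1-011✓ 1-101✓ 10-01✓ 100-0✓ 100-1✓ 1000-✓ 1001-✓ 11-01✓ 11-10✓ 110-0✓ 110-1✓ 1100-✓ 1101-✓
Round 2: --010✓ --011✓ -001-✓ -1-10 -10-0✓ -10-1✓ -100-✓ -101-✓ 0--10 0-01-✓ 0-1-0 01--0 01-1- 010--✓ 1--01 1-0-0✓ 1-0-1✓ 1-00-✓ 1-01-✓ 100--✓ 110--✓
Round 3: --01- -10-- 1-0--
PIs = {--01-, -0101, -1-10, -10--, 0--10, 0-1-0, 0010-, 01--0, 01-1-, 1--01, 1-0--}
Coverage chart:
  m2: --01-,0--10
  m3: --01- ←essential
  m4: 0-1-0,0010-
  m5: -0101,0010-
  m6: 0--10,0-1-0
  m8: -10--,01--0
  m9: -10-- ←essential
  m10: --01-,-1-10,-10--,0--10,01--0,01-1-
  m11: --01-,-10--,01-1-
  m12: 0-1-0,01--0
  m14: -1-10,0--10,0-1-0,01--0,01-1-
  m15: 01-1- ←essential
  m16: 1-0-- ←essential
  m17: 1--01,1-0--
  m18: --01-,1-0--
  m19: --01-,1-0--
  m21: -0101,1--01
  m24: -10--,1-0--
  m25: -10--,1--01,1-0--
  m26: --01-,-1-10,-10--,1-0--
  m27: --01-,-10--,1-0--
  m29: 1--01 ←essential
  m30: -1-10 ←essential
Essential: --01-, -1-10, -10--, 01-1-, 1--01, 1-0--
Petrick residual → -0101, 0-1-0
Min cover (8 terms): c'd + b'cd'e + bde' + bc' + a'ce' + a'bd + ad'e + ac'

8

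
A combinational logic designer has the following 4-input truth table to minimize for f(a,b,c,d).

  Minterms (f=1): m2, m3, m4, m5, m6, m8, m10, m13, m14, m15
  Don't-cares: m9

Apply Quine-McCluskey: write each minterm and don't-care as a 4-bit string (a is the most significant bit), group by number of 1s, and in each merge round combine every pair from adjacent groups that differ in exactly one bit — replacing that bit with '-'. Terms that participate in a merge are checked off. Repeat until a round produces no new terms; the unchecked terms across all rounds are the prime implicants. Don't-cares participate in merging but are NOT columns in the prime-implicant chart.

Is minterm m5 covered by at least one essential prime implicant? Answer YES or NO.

NO

Round 0: 0010✓ 0011✓ 0100✓ 0101✓ 0110✓ 1000✓ 1001✓ 1010✓ 1101✓ 1110✓ 1111✓
Round 1: -010✓ -101 -110✓ 0-10✓ 001- 01-0 010- 1-01 1-10✓ 10-0 100- 11-1 111-
Round 2: --10
PIs = {--10, -101, 001-, 01-0, 010-, 1-01, 10-0, 100-, 11-1, 111-}
Coverage chart:
  m2: --10,001-
  m3: 001- ←essential
  m4: 01-0,010-
  m5: -101,010-
  m6: --10,01-0
  m8: 10-0,100-
  m10: --10,10-0
  m13: -101,1-01,11-1
  m14: --10,111-
  m15: 11-1,111-
Essential: 001-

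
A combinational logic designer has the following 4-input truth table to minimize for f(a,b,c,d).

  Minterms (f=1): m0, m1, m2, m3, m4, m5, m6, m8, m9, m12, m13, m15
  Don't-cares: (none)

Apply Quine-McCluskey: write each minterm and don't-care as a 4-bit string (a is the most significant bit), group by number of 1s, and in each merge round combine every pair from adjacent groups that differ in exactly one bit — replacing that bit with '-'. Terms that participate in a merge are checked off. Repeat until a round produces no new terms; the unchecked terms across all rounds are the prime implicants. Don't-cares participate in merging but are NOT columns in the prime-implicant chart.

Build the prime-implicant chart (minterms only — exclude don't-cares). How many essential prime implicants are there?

size-2^0 implicants → 0000(✓)  0001(✓)  0010(✓)  0011(✓)  0100(✓)  0101(✓)  0110(✓)  1000(✓)  1001(✓)  1100(✓)  1101(✓)  1111(✓)
size-2^1 implicants → -000(✓)  -001(✓)  -100(✓)  -101(✓)  0-00(✓)  0-01(✓)  0-10(✓)  00-0(✓)  00-1(✓)  000-(✓)  001-(✓)  01-0(✓)  010-(✓)  1-00(✓)  1-01(✓)  100-(✓)  11-1  110-(✓)
size-2^2 implicants → --00(✓)  --01(✓)  -00-(✓)  -10-(✓)  0--0  0-0-(✓)  00--  1-0-(✓)
size-2^3 implicants → --0-
Unchecked terms (primes): --0-, 0--0, 00--, 11-1
Minterm coverage:
  m0 ⊆ --0-,0--0,00--
  m1 ⊆ --0-,00--
  m2 ⊆ 0--0,00--
  m3 ⊆ 00-- [E]
  m4 ⊆ --0-,0--0
  m5 ⊆ --0- [E]
  m6 ⊆ 0--0 [E]
  m8 ⊆ --0- [E]
  m9 ⊆ --0- [E]
  m12 ⊆ --0- [E]
  m13 ⊆ --0-,11-1
  m15 ⊆ 11-1 [E]
E = {--0-, 0--0, 00--, 11-1}

4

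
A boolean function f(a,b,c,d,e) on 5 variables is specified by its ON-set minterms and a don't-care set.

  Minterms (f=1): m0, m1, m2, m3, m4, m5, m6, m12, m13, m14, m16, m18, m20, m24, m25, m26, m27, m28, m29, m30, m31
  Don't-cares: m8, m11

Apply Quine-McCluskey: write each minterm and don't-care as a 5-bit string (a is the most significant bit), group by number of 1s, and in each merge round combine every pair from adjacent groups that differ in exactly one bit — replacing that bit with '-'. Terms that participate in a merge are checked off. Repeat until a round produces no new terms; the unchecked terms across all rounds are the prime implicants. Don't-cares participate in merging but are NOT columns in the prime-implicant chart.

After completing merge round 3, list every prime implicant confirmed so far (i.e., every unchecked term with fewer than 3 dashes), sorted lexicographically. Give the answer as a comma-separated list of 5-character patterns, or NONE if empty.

size-2^0 implicants → 00000(✓)  00001(✓)  00010(✓)  00011(✓)  00100(✓)  00101(✓)  00110(✓)  01000(✓)  01011(✓)  01100(✓)  01101(✓)  01110(✓)  10000(✓)  10010(✓)  10100(✓)  11000(✓)  11001(✓)  11010(✓)  11011(✓)  11100(✓)  11101(✓)  11110(✓)  11111(✓)
size-2^1 implicants → -0000(✓)  -0010(✓)  -0100(✓)  -1000(✓)  -1011  -1100(✓)  -1101(✓)  -1110(✓)  0-000(✓)  0-011  0-100(✓)  0-101(✓)  0-110(✓)  00-00(✓)  00-01(✓)  00-10(✓)  000-0(✓)  000-1(✓)  0000-(✓)  0001-(✓)  001-0(✓)  0010-(✓)  01-00(✓)  011-0(✓)  0110-(✓)  1-000(✓)  1-010(✓)  1-100(✓)  10-00(✓)  100-0(✓)  11-00(✓)  11-01(✓)  11-10(✓)  11-11(✓)  110-0(✓)  110-1(✓)  1100-(✓)  1101-(✓)  111-0(✓)  111-1(✓)  1110-(✓)  1111-(✓)
size-2^2 implicants → --000(✓)  --100(✓)  -0-00(✓)  -00-0  -1-00(✓)  -11-0  -110-  0--00(✓)  0-1-0  0-10-  00--0  00-0-  000--  1--00(✓)  1-0-0  11--0(✓)  11--1(✓)  11-0-(✓)  11-1-(✓)  110--(✓)  111--(✓)
size-2^3 implicants → ---00  11---
Unchecked terms (primes): ---00, -00-0, -1011, -11-0, -110-, 0-011, 0-1-0, 0-10-, 00--0, 00-0-, 000--, 1-0-0, 11---

-00-0, -1011, -11-0, -110-, 0-011, 0-1-0, 0-10-, 00--0, 00-0-, 000--, 1-0-0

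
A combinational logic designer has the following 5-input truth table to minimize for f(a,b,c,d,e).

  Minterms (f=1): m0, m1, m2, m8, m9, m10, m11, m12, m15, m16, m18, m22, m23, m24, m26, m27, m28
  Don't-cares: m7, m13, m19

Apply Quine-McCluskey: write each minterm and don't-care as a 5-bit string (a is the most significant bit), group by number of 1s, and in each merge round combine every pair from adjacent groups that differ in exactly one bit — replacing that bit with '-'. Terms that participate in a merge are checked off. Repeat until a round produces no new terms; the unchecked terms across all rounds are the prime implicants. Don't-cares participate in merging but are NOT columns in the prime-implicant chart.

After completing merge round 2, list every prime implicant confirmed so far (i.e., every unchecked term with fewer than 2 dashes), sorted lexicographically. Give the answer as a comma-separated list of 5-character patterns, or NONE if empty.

-0111, 0-111

Round 0: 00000✓ 00001✓ 00010✓ 00111✓ 01000✓ 01001✓ 01010✓ 01011✓ 01100✓ 01101✓ 01111✓ 10000✓ 10010✓ 10011✓ 10110✓ 10111✓ 11000✓ 11010✓ 11011✓ 11100✓
Round 1: -0000✓ -0010✓ -0111 -1000✓ -1010✓ -1011✓ -1100✓ 0-000✓ 0-001✓ 0-010✓ 0-111 000-0✓ 0000-✓ 01-00✓ 01-01✓ 01-11✓ 010-0✓ 010-1✓ 0100-✓ 0101-✓ 011-1✓ 0110-✓ 1-000✓ 1-010✓ 1-011✓ 10-10✓ 10-11✓ 100-0✓ 1001-✓ 1011-✓ 11-00✓ 110-0✓ 1101-✓
Round 2: --000✓ --010✓ -00-0✓ -1-00 -10-0✓ -101- 0-0-0✓ 0-00- 01--1 01-0- 010-- 1-0-0✓ 1-01- 10-1-
Round 3: --0-0
PIs = {--0-0, -0111, -1-00, -101-, 0-00-, 0-111, 01--1, 01-0-, 010--, 1-01-, 10-1-}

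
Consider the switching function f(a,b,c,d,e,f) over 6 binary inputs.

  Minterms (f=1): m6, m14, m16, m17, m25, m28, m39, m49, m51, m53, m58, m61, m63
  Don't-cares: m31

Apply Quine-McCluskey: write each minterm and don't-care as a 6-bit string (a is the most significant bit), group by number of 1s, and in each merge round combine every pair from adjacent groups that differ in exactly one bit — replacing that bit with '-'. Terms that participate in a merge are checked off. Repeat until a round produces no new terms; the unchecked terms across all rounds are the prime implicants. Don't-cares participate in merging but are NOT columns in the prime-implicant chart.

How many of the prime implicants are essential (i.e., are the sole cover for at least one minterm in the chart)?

size-2^0 implicants → 000110(✓)  001110(✓)  010000(✓)  010001(✓)  011001(✓)  011100  011111(✓)  100111  110001(✓)  110011(✓)  110101(✓)  111010  111101(✓)  111111(✓)
size-2^1 implicants → -10001  -11111  00-110  01-001  01000-  11-101  110-01  1100-1  1111-1
Unchecked terms (primes): -10001, -11111, 00-110, 01-001, 01000-, 011100, 100111, 11-101, 110-01, 1100-1, 111010, 1111-1
Minterm coverage:
  m6 ⊆ 00-110 [E]
  m14 ⊆ 00-110 [E]
  m16 ⊆ 01000- [E]
  m17 ⊆ -10001,01-001,01000-
  m25 ⊆ 01-001 [E]
  m28 ⊆ 011100 [E]
  m39 ⊆ 100111 [E]
  m49 ⊆ -10001,110-01,1100-1
  m51 ⊆ 1100-1 [E]
  m53 ⊆ 11-101,110-01
  m58 ⊆ 111010 [E]
  m61 ⊆ 11-101,1111-1
  m63 ⊆ -11111,1111-1
E = {00-110, 01-001, 01000-, 011100, 100111, 1100-1, 111010}

7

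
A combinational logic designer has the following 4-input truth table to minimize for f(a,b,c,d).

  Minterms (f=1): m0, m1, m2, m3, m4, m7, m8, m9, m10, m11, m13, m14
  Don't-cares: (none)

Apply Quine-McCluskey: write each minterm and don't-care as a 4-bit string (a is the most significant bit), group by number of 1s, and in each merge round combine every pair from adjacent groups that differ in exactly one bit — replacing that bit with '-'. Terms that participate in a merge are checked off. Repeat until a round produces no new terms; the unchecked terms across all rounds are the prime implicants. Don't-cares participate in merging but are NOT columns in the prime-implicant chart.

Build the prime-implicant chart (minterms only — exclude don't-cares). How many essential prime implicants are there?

size-2^0 implicants → 0000(✓)  0001(✓)  0010(✓)  0011(✓)  0100(✓)  0111(✓)  1000(✓)  1001(✓)  1010(✓)  1011(✓)  1101(✓)  1110(✓)
size-2^1 implicants → -000(✓)  -001(✓)  -010(✓)  -011(✓)  0-00  0-11  00-0(✓)  00-1(✓)  000-(✓)  001-(✓)  1-01  1-10  10-0(✓)  10-1(✓)  100-(✓)  101-(✓)
size-2^2 implicants → -0-0(✓)  -0-1(✓)  -00-(✓)  -01-(✓)  00--(✓)  10--(✓)
size-2^3 implicants → -0--
Unchecked terms (primes): -0--, 0-00, 0-11, 1-01, 1-10
Minterm coverage:
  m0 ⊆ -0--,0-00
  m1 ⊆ -0-- [E]
  m2 ⊆ -0-- [E]
  m3 ⊆ -0--,0-11
  m4 ⊆ 0-00 [E]
  m7 ⊆ 0-11 [E]
  m8 ⊆ -0-- [E]
  m9 ⊆ -0--,1-01
  m10 ⊆ -0--,1-10
  m11 ⊆ -0-- [E]
  m13 ⊆ 1-01 [E]
  m14 ⊆ 1-10 [E]
E = {-0--, 0-00, 0-11, 1-01, 1-10}

5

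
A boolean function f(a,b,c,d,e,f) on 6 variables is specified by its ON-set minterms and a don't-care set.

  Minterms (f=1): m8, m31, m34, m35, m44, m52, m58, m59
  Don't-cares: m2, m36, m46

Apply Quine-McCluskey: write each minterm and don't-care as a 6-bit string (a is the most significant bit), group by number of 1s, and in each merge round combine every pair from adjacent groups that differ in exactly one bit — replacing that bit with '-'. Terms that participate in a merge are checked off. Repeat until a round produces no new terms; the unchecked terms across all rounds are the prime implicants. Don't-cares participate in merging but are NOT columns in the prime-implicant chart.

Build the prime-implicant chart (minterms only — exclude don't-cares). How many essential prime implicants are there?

[col 0] 000010*, 001000, 011111, 100010*, 100011*, 100100*, 101100*, 101110*, 110100*, 111010*, 111011*
[col 1] -00010, 1-0100, 10-100, 10001-, 1011-0, 11101-
Prime implicants: -00010, 001000, 011111, 1-0100, 10-100, 10001-, 1011-0, 11101-
PI chart (minterm → PIs covering it):
  8 | 001000  (sole → essential)
  31 | 011111  (sole → essential)
  34 | -00010,10001-
  35 | 10001-  (sole → essential)
  44 | 10-100,1011-0
  52 | 1-0100  (sole → essential)
  58 | 11101-  (sole → essential)
  59 | 11101-  (sole → essential)
Essential prime implicants: 001000, 011111, 1-0100, 10001-, 11101-

5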